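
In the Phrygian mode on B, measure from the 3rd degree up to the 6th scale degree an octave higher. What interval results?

B phrygian: B C D E F# G A.
3rd degree = D; 6th degree (up an octave) = G.
From D to G is 17 semitones, exactly the perfect eleventh.

perfect 11th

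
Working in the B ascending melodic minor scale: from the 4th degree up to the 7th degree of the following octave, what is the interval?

augmented 11th

Spelling the B ascending melodic minor scale: B C# D E F# G# A#.
So we need the interval from E up to A#.
E up to A# is 18 semitones, a half step wider than a perfect eleventh, so the interval is augmented.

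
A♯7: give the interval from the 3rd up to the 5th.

minor 3rd

A♯7 (A♯ dominant seventh) is spelled A♯-C𝄪-E♯-G♯.
3rd = C𝄪; 5th = E♯.
From C𝄪 to E♯: 3 semitones over a third = minor.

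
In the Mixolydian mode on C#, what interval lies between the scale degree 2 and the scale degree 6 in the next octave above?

perfect twelfth

Spelling the Mixolydian mode on C#: C# D# E# F# G# A# B.
That puts D# below A#.
From D# to A# is 19 semitones, exactly the perfect twelfth.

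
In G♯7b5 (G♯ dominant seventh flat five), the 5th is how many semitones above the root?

6

G♯7b5 (G♯ dominant seventh flat five): G♯, B♯, D, F♯.
G♯ to D is a diminished fifth: 6 semitones.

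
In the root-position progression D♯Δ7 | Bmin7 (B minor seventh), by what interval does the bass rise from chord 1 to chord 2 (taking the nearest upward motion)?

The roots are D♯ and B.
D♯ up to B is 8 semitones, a half step narrower than a major sixth, so the interval is minor.

minor sixth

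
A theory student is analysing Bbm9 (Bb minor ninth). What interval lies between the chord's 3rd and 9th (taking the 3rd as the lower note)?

major 7th

Bb minor ninth is spelled Bb Db F Ab C.
3rd = Db; 9th = C.
Db up to C spans 7 letter names and 11 semitones — a major seventh.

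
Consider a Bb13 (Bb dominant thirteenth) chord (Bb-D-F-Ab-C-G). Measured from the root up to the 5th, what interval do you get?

The root is Bb and the 5th is F.
Bb up to F spans 5 letter names and 7 semitones — a perfect fifth.

perfect 5th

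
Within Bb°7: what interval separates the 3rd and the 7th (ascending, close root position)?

diminished 5th

Spelling the chord: Bb Db Fb Abb.
That puts Db below Abb.
Db up to Abb is 6 semitones, a half step narrower than a perfect fifth, so the interval is diminished.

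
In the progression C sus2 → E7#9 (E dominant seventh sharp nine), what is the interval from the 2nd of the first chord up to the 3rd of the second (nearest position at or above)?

augmented fourth

The 2nd of C sus2 is D; the 3rd of E7#9 (E dominant seventh sharp nine) is G♯.
From D to G♯: 6 semitones over a fourth = augmented.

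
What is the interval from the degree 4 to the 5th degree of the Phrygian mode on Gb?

The scale runs Gb Abb Bbb Cb Db Ebb Fb.
That puts Cb below Db.
Counting 2 letters and 2 half steps from Cb gives a major second.

major second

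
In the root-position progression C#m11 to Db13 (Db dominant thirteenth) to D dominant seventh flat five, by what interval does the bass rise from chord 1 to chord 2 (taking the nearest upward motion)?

The roots are C# and Db.
From C# to Db: 0 semitones over a second = diminished.

diminished 2nd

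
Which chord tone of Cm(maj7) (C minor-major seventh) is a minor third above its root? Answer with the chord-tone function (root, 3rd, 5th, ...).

The chord tones of C minor-major seventh are C Eb G B.
The root is C. A minor third above C is Eb.
Eb is the chord's 3rd.

3rd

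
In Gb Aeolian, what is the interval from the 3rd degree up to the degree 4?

M2

The scale runs Gb Ab Bbb Cb Db Ebb Fb.
The 3rd degree is Bbb and the degree 4 is Cb.
From Bbb to Cb is 2 semitones, exactly the major second.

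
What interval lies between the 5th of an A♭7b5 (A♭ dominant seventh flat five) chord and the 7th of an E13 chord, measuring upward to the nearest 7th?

A♭7b5 (A♭ dominant seventh flat five) has E𝄫 as its 5th, and E13 has D as its 7th.
From E𝄫 to D: 12 semitones over a seventh = augmented.

augmented seventh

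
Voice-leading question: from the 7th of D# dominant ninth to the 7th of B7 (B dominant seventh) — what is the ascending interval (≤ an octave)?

The 7th of D# dominant ninth is C#; the 7th of B7 (B dominant seventh) is A.
C# up to A is 8 semitones, a half step narrower than a major sixth, so the interval is minor.

minor sixth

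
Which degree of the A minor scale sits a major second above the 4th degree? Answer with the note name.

The scale is A B C D E F G.
The 4th degree is D; a major second above that is E — scale degree 5.

E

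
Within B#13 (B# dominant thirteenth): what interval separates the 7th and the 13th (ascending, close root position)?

B#13 is spelled B#, D##, F##, A#, C##, G##.
That puts A# below G##.
A# up to G## spans 7 letter names and 11 semitones — a major seventh.

major seventh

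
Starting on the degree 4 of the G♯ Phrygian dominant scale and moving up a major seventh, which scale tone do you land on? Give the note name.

B#

The scale is G♯ A B♯ C♯ D♯ E F♯.
The degree 4 is C♯; a major seventh above that is B♯ — scale degree 3.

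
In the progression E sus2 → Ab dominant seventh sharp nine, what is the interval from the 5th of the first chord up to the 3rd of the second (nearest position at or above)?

minor second

E sus2 has B as its 5th, and Ab dominant seventh sharp nine has C as its 3rd.
B up to C is 1 semitone, a half step narrower than a major second, so the interval is minor.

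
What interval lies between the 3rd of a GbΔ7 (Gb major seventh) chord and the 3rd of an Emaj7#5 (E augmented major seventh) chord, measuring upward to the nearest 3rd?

The 3rd of GbΔ7 (Gb major seventh) is Bb; the 3rd of Emaj7#5 (E augmented major seventh) is G#.
6 letter names make it a sixth; at 10 semitones (a half step wider than major) the quality is augmented.

augmented sixth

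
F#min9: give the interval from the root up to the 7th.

minor seventh

F#m9 is spelled F#-A-C#-E-G#.
The root is F# and the 7th is E.
From F# to E: 10 semitones over a seventh = minor.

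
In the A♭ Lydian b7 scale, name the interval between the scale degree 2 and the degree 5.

A♭ lydian dominant: A♭ B♭ C D E♭ F G♭.
That puts B♭ below E♭.
Counting 4 letters and 5 half steps from B♭ gives a perfect fourth.

perfect fourth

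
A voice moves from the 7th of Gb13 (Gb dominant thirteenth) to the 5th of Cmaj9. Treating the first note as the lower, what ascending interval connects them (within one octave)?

augmented second

The 7th of Gb13 (Gb dominant thirteenth) is Fb; the 5th of Cmaj9 is G.
2 letter names make it a second; at 3 semitones (a half step wider than major) the quality is augmented.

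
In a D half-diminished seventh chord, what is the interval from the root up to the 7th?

minor 7th

The chord tones of Dø7 are D-F-A♭-C.
The root is D and the 7th is C.
D up to C is 10 semitones, a half step narrower than a major seventh, so the interval is minor.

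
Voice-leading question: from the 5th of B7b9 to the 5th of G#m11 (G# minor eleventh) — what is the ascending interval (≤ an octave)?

M6

B7b9 has F# as its 5th, and G#m11 (G# minor eleventh) has D# as its 5th.
From F# to D# is 9 semitones, exactly the major sixth.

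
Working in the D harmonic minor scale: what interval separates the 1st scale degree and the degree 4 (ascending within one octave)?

perfect fourth

D harmonic minor: D E F G A Bb C#.
The 1st scale degree is D and the 4th degree is G.
From D to G is 5 semitones, exactly the perfect fourth.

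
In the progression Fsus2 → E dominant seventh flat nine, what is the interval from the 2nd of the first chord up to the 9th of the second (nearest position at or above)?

minor seventh

Fsus2 has G as its 2nd, and E dominant seventh flat nine has F as its 9th.
7 letter names make it a seventh; at 10 semitones (a half step narrower than major) the quality is minor.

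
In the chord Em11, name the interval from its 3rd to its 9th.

Spelling the chord: E G B D F# A.
The 3rd is G and the 9th is F#.
G up to F# spans 7 letter names and 11 semitones — a major seventh.

major 7th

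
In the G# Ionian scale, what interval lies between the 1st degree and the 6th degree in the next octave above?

The scale runs G# A# B# C# D# E# F##.
The 1st degree is G# and the scale degree 6 (up an octave) is E#.
From G# to E# is 21 semitones, exactly the major thirteenth.

major thirteenth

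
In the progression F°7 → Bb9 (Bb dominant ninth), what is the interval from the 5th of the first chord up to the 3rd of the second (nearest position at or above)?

F°7 has Cb as its 5th, and Bb9 (Bb dominant ninth) has D as its 3rd.
Cb up to D is 3 semitones, a half step wider than a major second, so the interval is augmented.

augmented second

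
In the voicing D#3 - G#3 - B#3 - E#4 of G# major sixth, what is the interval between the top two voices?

perfect 4th

Those voices are B#3 and E#4.
B# up to E# spans 4 letter names and 5 semitones — a perfect fourth.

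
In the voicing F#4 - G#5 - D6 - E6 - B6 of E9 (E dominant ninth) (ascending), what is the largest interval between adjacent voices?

major 9th

Adjacent intervals: F#4→G#5 = major ninth; G#5→D6 = diminished fifth; D6→E6 = major second; E6→B6 = perfect fifth.
The largest is F#4 to G#5, a major ninth (14 semitones).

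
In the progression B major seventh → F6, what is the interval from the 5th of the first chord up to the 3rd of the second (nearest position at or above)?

minor 3rd

B major seventh has F♯ as its 5th, and F6 has A as its 3rd.
F♯ up to A is 3 semitones, a half step narrower than a major third, so the interval is minor.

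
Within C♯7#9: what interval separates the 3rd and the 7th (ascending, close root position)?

C♯ dominant seventh sharp nine is spelled C♯ E♯ G♯ B D𝄪.
3rd = E♯; 7th = B.
From E♯ to B: 6 semitones over a fifth = diminished.

diminished fifth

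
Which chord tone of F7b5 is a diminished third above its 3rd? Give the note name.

F7b5 is spelled F, A, Cb, Eb.
The 3rd is A. A diminished third above A is Cb.
Cb is the chord's 5th.

Cb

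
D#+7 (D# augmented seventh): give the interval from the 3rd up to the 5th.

major 3rd

The chord tones of D#+7 (D# augmented seventh) are D# F## A## C#.
The 3rd is F## and the 5th is A##.
Counting 3 letters and 4 half steps from F## gives a major third.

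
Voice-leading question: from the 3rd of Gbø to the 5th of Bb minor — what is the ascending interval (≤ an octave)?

A5

The 3rd of Gbø is Bbb; the 5th of Bb minor is F.
From Bbb to F: 8 semitones over a fifth = augmented.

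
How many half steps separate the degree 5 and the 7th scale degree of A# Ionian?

The scale is A# B# C## D# E# F## G##.
E# up to G## is a major third — 4 semitones.

4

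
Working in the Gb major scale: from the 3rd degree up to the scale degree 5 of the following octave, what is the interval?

Gb major: Gb Ab Bb Cb Db Eb F.
So we need the interval from Bb up to Db.
From Bb to Db: 15 semitones over a tenth = minor.

minor 10th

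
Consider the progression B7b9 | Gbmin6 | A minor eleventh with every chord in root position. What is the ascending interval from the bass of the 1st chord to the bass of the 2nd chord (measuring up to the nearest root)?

The roots are B and Gb.
From B to Gb: 7 semitones over a sixth = diminished.

d6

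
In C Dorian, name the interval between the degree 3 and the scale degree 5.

major third

Spelling C Dorian: C D Eb F G A Bb.
So we need the interval from Eb up to G.
Counting 3 letters and 4 half steps from Eb gives a major third.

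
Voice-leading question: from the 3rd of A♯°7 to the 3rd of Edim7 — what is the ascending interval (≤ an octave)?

A♯°7 has C♯ as its 3rd, and Edim7 has G as its 3rd.
5 letter names make it a fifth; at 6 semitones (a half step narrower than perfect) the quality is diminished.

diminished 5th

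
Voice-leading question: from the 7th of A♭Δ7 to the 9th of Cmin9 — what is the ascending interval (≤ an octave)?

P5

The 7th of A♭Δ7 is G; the 9th of Cmin9 is D.
Counting 5 letters and 7 half steps from G gives a perfect fifth.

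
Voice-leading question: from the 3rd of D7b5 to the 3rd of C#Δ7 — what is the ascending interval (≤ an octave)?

major seventh

The 3rd of D7b5 is F#; the 3rd of C#Δ7 is E#.
Counting 7 letters and 11 half steps from F# gives a major seventh.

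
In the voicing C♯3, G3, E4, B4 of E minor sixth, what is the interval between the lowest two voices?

diminished 5th

Those voices are C♯3 and G3.
From C♯ to G: 6 semitones over a fifth = diminished.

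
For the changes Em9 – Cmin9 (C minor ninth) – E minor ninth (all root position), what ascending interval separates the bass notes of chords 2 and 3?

The roots are C and E.
From C to E is 4 semitones, exactly the major third.

major 3rd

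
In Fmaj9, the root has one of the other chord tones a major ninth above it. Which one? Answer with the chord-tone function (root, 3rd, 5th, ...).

Fmaj9: F-A-C-E-G.
The root is F. A major ninth above F is G.
G is the chord's 9th.

9th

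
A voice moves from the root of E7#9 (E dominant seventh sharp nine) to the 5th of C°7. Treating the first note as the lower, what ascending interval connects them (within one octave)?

d3

The root of E7#9 (E dominant seventh sharp nine) is E; the 5th of C°7 is G♭.
E up to G♭ is 2 semitones, a whole step narrower than a major third, so the interval is diminished.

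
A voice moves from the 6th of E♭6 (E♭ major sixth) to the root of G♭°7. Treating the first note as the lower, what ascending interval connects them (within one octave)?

d5

E♭6 (E♭ major sixth) has C as its 6th, and G♭°7 has G♭ as its root.
5 letter names make it a fifth; at 6 semitones (a half step narrower than perfect) the quality is diminished.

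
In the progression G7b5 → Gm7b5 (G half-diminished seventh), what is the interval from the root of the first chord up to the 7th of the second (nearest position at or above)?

G7b5 has G as its root, and Gm7b5 (G half-diminished seventh) has F as its 7th.
From G to F: 10 semitones over a seventh = minor.

minor 7th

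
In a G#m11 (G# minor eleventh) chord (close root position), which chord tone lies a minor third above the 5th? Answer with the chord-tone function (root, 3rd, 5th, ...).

Spelling the chord: G#-B-D#-F#-A#-C#.
The 5th is D#. A minor third above D# is F#.
F# is the chord's 7th.

7th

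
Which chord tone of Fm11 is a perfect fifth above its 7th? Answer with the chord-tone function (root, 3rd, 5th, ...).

11th

F minor eleventh: F Ab C Eb G Bb.
The 7th is Eb. A perfect fifth above Eb is Bb.
Bb is the chord's 11th.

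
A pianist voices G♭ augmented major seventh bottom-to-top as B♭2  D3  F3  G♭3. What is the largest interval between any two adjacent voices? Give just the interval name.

Adjacent intervals: B♭2→D3 = major third; D3→F3 = minor third; F3→G♭3 = minor second.
The largest is B♭2 to D3, a major third (4 semitones).

major third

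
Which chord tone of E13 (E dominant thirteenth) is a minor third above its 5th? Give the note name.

D

E13: E-G♯-B-D-F♯-C♯.
The 5th is B. A minor third above B is D.
D is the chord's 7th.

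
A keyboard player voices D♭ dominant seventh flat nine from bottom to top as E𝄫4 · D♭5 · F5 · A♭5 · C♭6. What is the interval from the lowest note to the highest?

major thirteenth

The outer voices are E𝄫4 and C♭6.
E𝄫 up to C♭ spans 13 letter names and 21 semitones — a major thirteenth.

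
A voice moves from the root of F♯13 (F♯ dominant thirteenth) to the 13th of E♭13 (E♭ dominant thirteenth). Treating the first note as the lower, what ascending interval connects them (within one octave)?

diminished fifth

The root of F♯13 (F♯ dominant thirteenth) is F♯; the 13th of E♭13 (E♭ dominant thirteenth) is C.
5 letter names make it a fifth; at 6 semitones (a half step narrower than perfect) the quality is diminished.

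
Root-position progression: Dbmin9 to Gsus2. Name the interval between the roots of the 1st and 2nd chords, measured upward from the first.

A4

The roots are Db and G.
Db up to G is 6 semitones, a half step wider than a perfect fourth, so the interval is augmented.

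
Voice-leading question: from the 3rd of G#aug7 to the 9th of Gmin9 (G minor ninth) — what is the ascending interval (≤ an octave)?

diminished seventh

The 3rd of G#aug7 is B#; the 9th of Gmin9 (G minor ninth) is A.
From B# to A: 9 semitones over a seventh = diminished.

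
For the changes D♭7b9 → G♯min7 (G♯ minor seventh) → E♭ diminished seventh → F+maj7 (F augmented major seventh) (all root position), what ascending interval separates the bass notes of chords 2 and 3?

diminished sixth

The roots are G♯ and E♭.
From G♯ to E♭: 7 semitones over a sixth = diminished.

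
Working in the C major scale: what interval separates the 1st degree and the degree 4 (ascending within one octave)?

C major: C D E F G A B.
The 1st degree is C and the 4th scale degree is F.
Counting 4 letters and 5 half steps from C gives a perfect fourth.

P4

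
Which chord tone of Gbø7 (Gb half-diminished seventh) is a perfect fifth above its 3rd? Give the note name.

Fb

Gbø: Gb–Bbb–Dbb–Fb.
The 3rd is Bbb. A perfect fifth above Bbb is Fb.
Fb is the chord's 7th.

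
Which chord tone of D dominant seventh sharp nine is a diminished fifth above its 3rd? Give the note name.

C

Spelling the chord: D, F♯, A, C, E♯.
The 3rd is F♯. A diminished fifth above F♯ is C.
C is the chord's 7th.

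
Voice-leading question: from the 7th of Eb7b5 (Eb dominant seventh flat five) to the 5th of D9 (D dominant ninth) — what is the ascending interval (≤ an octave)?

Eb7b5 (Eb dominant seventh flat five) has Db as its 7th, and D9 (D dominant ninth) has A as its 5th.
From Db to A: 8 semitones over a fifth = augmented.

augmented 5th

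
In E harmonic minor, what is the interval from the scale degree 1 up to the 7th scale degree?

Spelling E harmonic minor: E F# G A B C D#.
Scale degree 1 = E; scale degree 7 = D#.
From E to D# is 11 semitones, exactly the major seventh.

major 7th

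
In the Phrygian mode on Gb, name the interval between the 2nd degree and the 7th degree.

major 6th

The scale runs Gb Abb Bbb Cb Db Ebb Fb.
That puts Abb below Fb.
From Abb to Fb is 9 semitones, exactly the major sixth.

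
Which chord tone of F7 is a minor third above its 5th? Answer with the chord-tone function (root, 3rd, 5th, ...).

The chord tones of F7 are F-A-C-Eb.
The 5th is C. A minor third above C is Eb.
Eb is the chord's 7th.

7th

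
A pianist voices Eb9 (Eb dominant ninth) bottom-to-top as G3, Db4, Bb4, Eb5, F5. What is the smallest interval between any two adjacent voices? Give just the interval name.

Adjacent intervals: G3→Db4 = diminished fifth; Db4→Bb4 = major sixth; Bb4→Eb5 = perfect fourth; Eb5→F5 = major second.
The smallest is Eb5 to F5, a major second (2 semitones).

major second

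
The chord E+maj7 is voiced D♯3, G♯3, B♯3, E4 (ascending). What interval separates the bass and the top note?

minor ninth

The outer voices are D♯3 and E4.
9 letter names make it a ninth; at 13 semitones (a half step narrower than major) the quality is minor.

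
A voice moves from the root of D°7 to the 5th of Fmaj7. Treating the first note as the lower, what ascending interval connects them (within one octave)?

minor seventh

D°7 has D as its root, and Fmaj7 has C as its 5th.
From D to C: 10 semitones over a seventh = minor.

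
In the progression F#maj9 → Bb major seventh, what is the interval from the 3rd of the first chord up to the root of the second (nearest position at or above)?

diminished second

F#maj9 has A# as its 3rd, and Bb major seventh has Bb as its root.
A# up to Bb is 0 semitones, a whole step narrower than a major second, so the interval is diminished.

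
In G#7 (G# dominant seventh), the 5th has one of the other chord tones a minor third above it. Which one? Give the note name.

The chord tones of G# dominant seventh are G#, B#, D#, F#.
The 5th is D#. A minor third above D# is F#.
F# is the chord's 7th.

F#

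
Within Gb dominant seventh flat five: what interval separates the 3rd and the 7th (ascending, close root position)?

The chord tones of Gb7b5 (Gb dominant seventh flat five) are Gb–Bb–Dbb–Fb.
That puts Bb below Fb.
Bb up to Fb is 6 semitones, a half step narrower than a perfect fifth, so the interval is diminished.

diminished fifth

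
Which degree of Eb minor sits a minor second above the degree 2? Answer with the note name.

Gb

The scale is Eb F Gb Ab Bb Cb Db.
The degree 2 is F; a minor second above that is Gb — scale degree 3.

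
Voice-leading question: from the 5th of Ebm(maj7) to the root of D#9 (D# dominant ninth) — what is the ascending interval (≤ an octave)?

Ebm(maj7) has Bb as its 5th, and D#9 (D# dominant ninth) has D# as its root.
From Bb to D#: 5 semitones over a third = augmented.

augmented 3rd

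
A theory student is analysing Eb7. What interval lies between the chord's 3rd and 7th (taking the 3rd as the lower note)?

diminished fifth

Eb7 (Eb dominant seventh) is spelled Eb G Bb Db.
3rd = G; 7th = Db.
G up to Db is 6 semitones, a half step narrower than a perfect fifth, so the interval is diminished.
That tritone between 3rd and 7th is what gives the dominant seventh its pull toward resolution.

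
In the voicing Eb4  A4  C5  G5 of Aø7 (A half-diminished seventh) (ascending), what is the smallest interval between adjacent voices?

Adjacent intervals: Eb4→A4 = augmented fourth; A4→C5 = minor third; C5→G5 = perfect fifth.
The smallest is A4 to C5, a minor third (3 semitones).

m3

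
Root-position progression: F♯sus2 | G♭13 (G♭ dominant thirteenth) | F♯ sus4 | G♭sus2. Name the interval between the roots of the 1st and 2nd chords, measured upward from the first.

The roots are F♯ and G♭.
From F♯ to G♭: 0 semitones over a second = diminished.

diminished second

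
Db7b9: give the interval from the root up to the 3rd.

The chord tones of Db7b9 (Db dominant seventh flat nine) are Db, F, Ab, Cb, Ebb.
So we need the interval from Db up to F.
Counting 3 letters and 4 half steps from Db gives a major third.

major third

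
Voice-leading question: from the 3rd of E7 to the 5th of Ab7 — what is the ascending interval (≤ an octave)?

diminished sixth

E7 has G# as its 3rd, and Ab7 has Eb as its 5th.
G# up to Eb is 7 semitones, a whole step narrower than a major sixth, so the interval is diminished.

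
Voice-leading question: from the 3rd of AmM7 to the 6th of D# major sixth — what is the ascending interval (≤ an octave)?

augmented 7th

The 3rd of AmM7 is C; the 6th of D# major sixth is B#.
C up to B# is 12 semitones, a half step wider than a major seventh, so the interval is augmented.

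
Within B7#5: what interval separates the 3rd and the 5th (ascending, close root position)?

M3

B7#5 (B augmented seventh) is spelled B, D#, F##, A.
That puts D# below F##.
Counting 3 letters and 4 half steps from D# gives a major third.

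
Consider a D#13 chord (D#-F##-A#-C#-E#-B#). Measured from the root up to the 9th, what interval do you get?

So we need the interval from D# up to E#.
D# up to E# spans 9 letter names and 14 semitones — a major ninth.

M9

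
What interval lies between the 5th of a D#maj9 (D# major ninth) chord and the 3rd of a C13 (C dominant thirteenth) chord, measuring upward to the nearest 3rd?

diminished 5th

The 5th of D#maj9 (D# major ninth) is A#; the 3rd of C13 (C dominant thirteenth) is E.
5 letter names make it a fifth; at 6 semitones (a half step narrower than perfect) the quality is diminished.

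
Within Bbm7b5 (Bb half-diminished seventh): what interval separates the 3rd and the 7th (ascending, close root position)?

Bb half-diminished seventh is spelled Bb Db Fb Ab.
So we need the interval from Db up to Ab.
Db up to Ab spans 5 letter names and 7 semitones — a perfect fifth.

perfect 5th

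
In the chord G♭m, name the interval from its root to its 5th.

Spelling the chord: G♭–B𝄫–D♭.
That puts G♭ below D♭.
From G♭ to D♭ is 7 semitones, exactly the perfect fifth.

P5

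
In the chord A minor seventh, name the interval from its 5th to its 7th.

minor 3rd

The chord tones of A-7 are A C E G.
So we need the interval from E up to G.
E up to G is 3 semitones, a half step narrower than a major third, so the interval is minor.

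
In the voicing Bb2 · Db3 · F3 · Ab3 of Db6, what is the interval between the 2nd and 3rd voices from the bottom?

Those voices are Db3 and F3.
From Db to F is 4 semitones, exactly the major third.

M3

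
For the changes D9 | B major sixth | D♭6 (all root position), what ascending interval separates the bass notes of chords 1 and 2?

M6

The roots are D and B.
D up to B spans 6 letter names and 9 semitones — a major sixth.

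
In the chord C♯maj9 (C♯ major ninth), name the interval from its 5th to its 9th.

C♯ major ninth is spelled C♯-E♯-G♯-B♯-D♯.
The 5th is G♯ and the 9th is D♯.
Counting 5 letters and 7 half steps from G♯ gives a perfect fifth.

perfect fifth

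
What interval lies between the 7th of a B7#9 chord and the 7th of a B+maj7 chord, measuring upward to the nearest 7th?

augmented 1st

B7#9 has A as its 7th, and B+maj7 has A♯ as its 7th.
A up to A♯ is 1 semitone, a half step wider than a perfect unison, so the interval is augmented.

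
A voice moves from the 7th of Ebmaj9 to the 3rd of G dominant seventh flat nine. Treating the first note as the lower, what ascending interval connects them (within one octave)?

Ebmaj9 has D as its 7th, and G dominant seventh flat nine has B as its 3rd.
From D to B is 9 semitones, exactly the major sixth.

major sixth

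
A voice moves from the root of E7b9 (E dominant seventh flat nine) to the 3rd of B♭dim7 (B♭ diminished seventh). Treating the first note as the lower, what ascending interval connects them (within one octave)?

diminished seventh

E7b9 (E dominant seventh flat nine) has E as its root, and B♭dim7 (B♭ diminished seventh) has D♭ as its 3rd.
E up to D♭ is 9 semitones, a whole step narrower than a major seventh, so the interval is diminished.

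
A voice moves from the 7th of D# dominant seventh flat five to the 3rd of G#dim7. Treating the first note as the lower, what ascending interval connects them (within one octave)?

D# dominant seventh flat five has C# as its 7th, and G#dim7 has B as its 3rd.
C# up to B is 10 semitones, a half step narrower than a major seventh, so the interval is minor.

m7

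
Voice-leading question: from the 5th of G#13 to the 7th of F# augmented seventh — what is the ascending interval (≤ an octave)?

G#13 has D# as its 5th, and F# augmented seventh has E as its 7th.
2 letter names make it a second; at 1 semitone (a half step narrower than major) the quality is minor.

minor 2nd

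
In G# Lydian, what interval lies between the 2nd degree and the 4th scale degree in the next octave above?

The scale runs G# A# B# C## D# E# F##.
2nd degree = A#; 4th scale degree (up an octave) = C##.
A# up to C## spans 10 letter names and 16 semitones — a major tenth.

major 10th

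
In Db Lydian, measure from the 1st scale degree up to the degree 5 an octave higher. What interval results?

Db lydian: Db Eb F G Ab Bb C.
The 1st scale degree is Db and the 5th scale degree (up an octave) is Ab.
Db up to Ab spans 12 letter names and 19 semitones — a perfect twelfth.

perfect twelfth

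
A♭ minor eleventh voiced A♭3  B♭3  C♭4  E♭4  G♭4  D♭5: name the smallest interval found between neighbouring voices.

minor second

Adjacent intervals: A♭3→B♭3 = major second; B♭3→C♭4 = minor second; C♭4→E♭4 = major third; E♭4→G♭4 = minor third; G♭4→D♭5 = perfect fifth.
The smallest is B♭3 to C♭4, a minor second (1 semitone).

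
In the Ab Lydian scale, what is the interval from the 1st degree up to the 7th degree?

major seventh

Spelling the Ab Lydian scale: Ab Bb C D Eb F G.
The 1st degree is Ab and the 7th degree is G.
From Ab to G is 11 semitones, exactly the major seventh.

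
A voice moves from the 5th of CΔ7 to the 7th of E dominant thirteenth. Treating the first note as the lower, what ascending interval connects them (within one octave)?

perfect fifth

The 5th of CΔ7 is G; the 7th of E dominant thirteenth is D.
G up to D spans 5 letter names and 7 semitones — a perfect fifth.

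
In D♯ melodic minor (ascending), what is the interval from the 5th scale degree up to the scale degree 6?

Spelling D♯ melodic minor (ascending): D♯ E♯ F♯ G♯ A♯ B♯ C𝄪.
That puts A♯ below B♯.
Counting 2 letters and 2 half steps from A♯ gives a major second.

major second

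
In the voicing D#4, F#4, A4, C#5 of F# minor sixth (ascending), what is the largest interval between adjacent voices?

Adjacent intervals: D#4→F#4 = minor third; F#4→A4 = minor third; A4→C#5 = major third.
The largest is A4 to C#5, a major third (4 semitones).

major third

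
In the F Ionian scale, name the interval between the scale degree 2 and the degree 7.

major sixth

Spelling the F Ionian scale: F G A B♭ C D E.
The scale degree 2 is G and the degree 7 is E.
Counting 6 letters and 9 half steps from G gives a major sixth.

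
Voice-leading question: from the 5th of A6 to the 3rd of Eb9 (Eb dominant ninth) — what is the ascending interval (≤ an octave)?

m3

The 5th of A6 is E; the 3rd of Eb9 (Eb dominant ninth) is G.
E up to G is 3 semitones, a half step narrower than a major third, so the interval is minor.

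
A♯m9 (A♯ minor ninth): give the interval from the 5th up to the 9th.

The chord tones of A♯m9 are A♯–C♯–E♯–G♯–B♯.
5th = E♯; 9th = B♯.
E♯ up to B♯ spans 5 letter names and 7 semitones — a perfect fifth.

perfect fifth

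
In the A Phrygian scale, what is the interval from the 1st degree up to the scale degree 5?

perfect fifth

Spelling the A Phrygian scale: A B♭ C D E F G.
The 1st degree is A and the 5th degree is E.
From A to E is 7 semitones, exactly the perfect fifth.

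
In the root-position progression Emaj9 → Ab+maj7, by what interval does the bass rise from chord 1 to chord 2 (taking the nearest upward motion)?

diminished fourth

The roots are E and Ab.
E up to Ab is 4 semitones, a half step narrower than a perfect fourth, so the interval is diminished.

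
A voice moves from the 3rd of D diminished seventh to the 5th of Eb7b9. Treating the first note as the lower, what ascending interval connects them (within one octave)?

The 3rd of D diminished seventh is F; the 5th of Eb7b9 is Bb.
F up to Bb spans 4 letter names and 5 semitones — a perfect fourth.

perfect fourth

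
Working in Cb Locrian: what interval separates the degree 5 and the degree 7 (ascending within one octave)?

The scale runs Cb Dbb Ebb Fb Gbb Abb Bbb.
Degree 5 = Gbb; scale degree 7 = Bbb.
From Gbb to Bbb is 4 semitones, exactly the major third.

major 3rd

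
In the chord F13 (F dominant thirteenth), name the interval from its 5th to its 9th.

P5

F13 is spelled F–A–C–Eb–G–D.
5th = C; 9th = G.
From C to G is 7 semitones, exactly the perfect fifth.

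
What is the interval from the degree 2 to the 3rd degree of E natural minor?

The scale runs E F# G A B C D.
The degree 2 is F# and the scale degree 3 is G.
F# up to G is 1 semitone, a half step narrower than a major second, so the interval is minor.

minor second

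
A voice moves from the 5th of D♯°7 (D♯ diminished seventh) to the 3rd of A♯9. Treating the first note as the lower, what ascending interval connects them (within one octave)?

augmented third

D♯°7 (D♯ diminished seventh) has A as its 5th, and A♯9 has C𝄪 as its 3rd.
3 letter names make it a third; at 5 semitones (a half step wider than major) the quality is augmented.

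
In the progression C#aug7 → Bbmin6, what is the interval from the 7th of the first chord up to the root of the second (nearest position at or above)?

The 7th of C#aug7 is B; the root of Bbmin6 is Bb.
8 letter names make it an octave; at 11 semitones (a half step narrower than perfect) the quality is diminished.

diminished octave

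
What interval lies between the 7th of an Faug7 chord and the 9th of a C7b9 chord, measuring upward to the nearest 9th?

The 7th of Faug7 is Eb; the 9th of C7b9 is Db.
From Eb to Db: 10 semitones over a seventh = minor.

minor seventh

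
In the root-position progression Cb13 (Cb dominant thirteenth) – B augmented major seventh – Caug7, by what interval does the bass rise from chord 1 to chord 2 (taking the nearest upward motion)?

augmented 7th

The roots are Cb and B.
From Cb to B: 12 semitones over a seventh = augmented.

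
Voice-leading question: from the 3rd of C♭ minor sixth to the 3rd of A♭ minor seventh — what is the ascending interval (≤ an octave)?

major sixth

C♭ minor sixth has E𝄫 as its 3rd, and A♭ minor seventh has C♭ as its 3rd.
E𝄫 up to C♭ spans 6 letter names and 9 semitones — a major sixth.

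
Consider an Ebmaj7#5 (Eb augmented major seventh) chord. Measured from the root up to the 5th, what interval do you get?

Ebmaj7#5: Eb–G–B–D.
So we need the interval from Eb up to B.
Eb up to B is 8 semitones, a half step wider than a perfect fifth, so the interval is augmented.

augmented 5th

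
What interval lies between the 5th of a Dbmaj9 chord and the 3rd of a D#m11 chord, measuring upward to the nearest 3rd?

augmented 6th

Dbmaj9 has Ab as its 5th, and D#m11 has F# as its 3rd.
Ab up to F# is 10 semitones, a half step wider than a major sixth, so the interval is augmented.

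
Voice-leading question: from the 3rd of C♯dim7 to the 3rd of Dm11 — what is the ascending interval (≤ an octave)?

The 3rd of C♯dim7 is E; the 3rd of Dm11 is F.
E up to F is 1 semitone, a half step narrower than a major second, so the interval is minor.

m2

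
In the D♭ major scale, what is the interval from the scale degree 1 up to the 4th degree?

The scale runs D♭ E♭ F G♭ A♭ B♭ C.
So we need the interval from D♭ up to G♭.
From D♭ to G♭ is 5 semitones, exactly the perfect fourth.

P4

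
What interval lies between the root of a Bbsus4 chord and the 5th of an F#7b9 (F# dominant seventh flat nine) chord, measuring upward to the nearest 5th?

augmented second

Bbsus4 has Bb as its root, and F#7b9 (F# dominant seventh flat nine) has C# as its 5th.
From Bb to C#: 3 semitones over a second = augmented.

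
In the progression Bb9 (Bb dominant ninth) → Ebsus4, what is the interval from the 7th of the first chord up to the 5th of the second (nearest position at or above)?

major second

The 7th of Bb9 (Bb dominant ninth) is Ab; the 5th of Ebsus4 is Bb.
Ab up to Bb spans 2 letter names and 2 semitones — a major second.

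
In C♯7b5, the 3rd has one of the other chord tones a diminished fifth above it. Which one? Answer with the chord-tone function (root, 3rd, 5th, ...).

The chord tones of C♯7b5 are C♯ E♯ G B.
The 3rd is E♯. A diminished fifth above E♯ is B.
B is the chord's 7th.

7th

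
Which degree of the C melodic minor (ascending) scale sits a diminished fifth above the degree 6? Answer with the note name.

The scale is C D Eb F G A B.
The degree 6 is A; a diminished fifth above that is Eb — scale degree 3.

Eb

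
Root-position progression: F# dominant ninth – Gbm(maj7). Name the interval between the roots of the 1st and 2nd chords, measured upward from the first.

d2

The roots are F# and Gb.
From F# to Gb: 0 semitones over a second = diminished.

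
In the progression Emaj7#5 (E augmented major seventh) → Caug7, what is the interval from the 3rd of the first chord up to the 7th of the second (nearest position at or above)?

diminished 3rd

Emaj7#5 (E augmented major seventh) has G# as its 3rd, and Caug7 has Bb as its 7th.
3 letter names make it a third; at 2 semitones (a whole step narrower than major) the quality is diminished.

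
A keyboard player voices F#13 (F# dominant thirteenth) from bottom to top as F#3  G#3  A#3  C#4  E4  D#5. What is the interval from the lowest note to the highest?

The outer voices are F#3 and D#5.
Counting 13 letters and 21 half steps from F# gives a major thirteenth.

major thirteenth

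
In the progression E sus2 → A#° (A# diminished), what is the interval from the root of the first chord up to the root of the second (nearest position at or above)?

augmented fourth

E sus2 has E as its root, and A#° (A# diminished) has A# as its root.
E up to A# is 6 semitones, a half step wider than a perfect fourth, so the interval is augmented.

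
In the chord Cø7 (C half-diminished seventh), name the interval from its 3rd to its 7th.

C half-diminished seventh is spelled C–E♭–G♭–B♭.
The 3rd is E♭ and the 7th is B♭.
Counting 5 letters and 7 half steps from E♭ gives a perfect fifth.

perfect 5th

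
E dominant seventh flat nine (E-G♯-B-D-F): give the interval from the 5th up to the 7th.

5th = B; 7th = D.
3 letter names make it a third; at 3 semitones (a half step narrower than major) the quality is minor.

minor third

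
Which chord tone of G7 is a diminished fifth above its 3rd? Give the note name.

G7 (G dominant seventh): G–B–D–F.
The 3rd is B. A diminished fifth above B is F.
F is the chord's 7th.

F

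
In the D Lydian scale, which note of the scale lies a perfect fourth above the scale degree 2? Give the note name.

The scale is D E F# G# A B C#.
The scale degree 2 is E; a perfect fourth above that is A — scale degree 5.

A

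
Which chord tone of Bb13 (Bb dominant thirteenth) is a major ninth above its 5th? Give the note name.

Spelling the chord: Bb-D-F-Ab-C-G.
The 5th is F. A major ninth above F is G.
G is the chord's 13th.

G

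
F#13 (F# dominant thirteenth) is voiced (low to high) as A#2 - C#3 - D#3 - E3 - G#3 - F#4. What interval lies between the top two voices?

minor 7th

Those voices are G#3 and F#4.
G# up to F# is 10 semitones, a half step narrower than a major seventh, so the interval is minor.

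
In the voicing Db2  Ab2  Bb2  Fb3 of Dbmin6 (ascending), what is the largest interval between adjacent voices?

perfect 5th

Adjacent intervals: Db2→Ab2 = perfect fifth; Ab2→Bb2 = major second; Bb2→Fb3 = diminished fifth.
The largest is Db2 to Ab2, a perfect fifth (7 semitones).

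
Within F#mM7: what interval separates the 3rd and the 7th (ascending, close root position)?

The chord tones of F#m(maj7) (F# minor-major seventh) are F#–A–C#–E#.
3rd = A; 7th = E#.
From A to E#: 8 semitones over a fifth = augmented.

A5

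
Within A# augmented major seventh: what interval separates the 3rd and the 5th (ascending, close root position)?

major third

A# augmented major seventh: A#-C##-E##-G##.
That puts C## below E##.
Counting 3 letters and 4 half steps from C## gives a major third.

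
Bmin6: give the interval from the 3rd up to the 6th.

augmented 4th

Spelling the chord: B D F♯ G♯.
So we need the interval from D up to G♯.
4 letter names make it a fourth; at 6 semitones (a half step wider than perfect) the quality is augmented.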